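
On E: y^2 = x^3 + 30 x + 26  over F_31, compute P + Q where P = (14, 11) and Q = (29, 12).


P != Q, so use the chord formula.
s = (y2 - y1) / (x2 - x1) = (1) / (15) mod 31 = 29
x3 = s^2 - x1 - x2 mod 31 = 29^2 - 14 - 29 = 23
y3 = s (x1 - x3) - y1 mod 31 = 29 * (14 - 23) - 11 = 7

P + Q = (23, 7)


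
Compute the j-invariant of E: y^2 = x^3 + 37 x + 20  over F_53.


Delta = -16(4 a^3 + 27 b^2) mod 53 = 39
-1728 * (4 a)^3 = -1728 * (4*37)^3 mod 53 = 33
j = 33 * 39^(-1) mod 53 = 9

j = 9 (mod 53)


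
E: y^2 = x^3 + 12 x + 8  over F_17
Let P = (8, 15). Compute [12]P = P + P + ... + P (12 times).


k = 12 = 1100_2 (binary, LSB first: 0011)
Double-and-add from P = (8, 15):
  bit 0 = 0: acc unchanged = O
  bit 1 = 0: acc unchanged = O
  bit 2 = 1: acc = O + (11, 3) = (11, 3)
  bit 3 = 1: acc = (11, 3) + (4, 1) = (0, 5)

12P = (0, 5)


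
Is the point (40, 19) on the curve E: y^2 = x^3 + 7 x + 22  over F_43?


Check whether y^2 = x^3 + 7 x + 22 (mod 43) for (x, y) = (40, 19).
LHS: y^2 = 19^2 mod 43 = 17
RHS: x^3 + 7 x + 22 = 40^3 + 7*40 + 22 mod 43 = 17
LHS = RHS

Yes, on the curve


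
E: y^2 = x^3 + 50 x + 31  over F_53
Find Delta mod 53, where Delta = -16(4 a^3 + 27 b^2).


4 a^3 + 27 b^2 = 4*50^3 + 27*31^2 = 500000 + 25947 = 525947
Delta = -16 * (525947) = -8415152
Delta mod 53 = 29

Delta = 29 (mod 53)


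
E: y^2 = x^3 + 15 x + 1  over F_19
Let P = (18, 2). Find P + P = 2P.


Doubling: s = (3 x1^2 + a) / (2 y1)
s = (3*18^2 + 15) / (2*2) mod 19 = 14
x3 = s^2 - 2 x1 mod 19 = 14^2 - 2*18 = 8
y3 = s (x1 - x3) - y1 mod 19 = 14 * (18 - 8) - 2 = 5

2P = (8, 5)


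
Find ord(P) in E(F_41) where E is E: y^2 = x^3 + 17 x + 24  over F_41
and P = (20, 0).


Compute successive multiples of P until we hit O:
  1P = (20, 0)
  2P = O

ord(P) = 2


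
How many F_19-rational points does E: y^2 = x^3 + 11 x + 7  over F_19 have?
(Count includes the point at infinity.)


For each x in F_19, count y with y^2 = x^3 + 11 x + 7 mod 19:
  x = 0: RHS = 7, y in [8, 11]  -> 2 point(s)
  x = 1: RHS = 0, y in [0]  -> 1 point(s)
  x = 4: RHS = 1, y in [1, 18]  -> 2 point(s)
  x = 5: RHS = 16, y in [4, 15]  -> 2 point(s)
  x = 6: RHS = 4, y in [2, 17]  -> 2 point(s)
  x = 7: RHS = 9, y in [3, 16]  -> 2 point(s)
  x = 12: RHS = 5, y in [9, 10]  -> 2 point(s)
  x = 14: RHS = 17, y in [6, 13]  -> 2 point(s)
  x = 16: RHS = 4, y in [2, 17]  -> 2 point(s)
Affine points: 17. Add the point at infinity: total = 18.

#E(F_19) = 18


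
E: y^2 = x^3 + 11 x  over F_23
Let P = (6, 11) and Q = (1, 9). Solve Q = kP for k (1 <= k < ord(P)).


Enumerate multiples of P until we hit Q = (1, 9):
  1P = (6, 11)
  2P = (4, 4)
  3P = (8, 5)
  4P = (18, 2)
  5P = (1, 14)
  6P = (9, 0)
  7P = (1, 9)
Match found at i = 7.

k = 7


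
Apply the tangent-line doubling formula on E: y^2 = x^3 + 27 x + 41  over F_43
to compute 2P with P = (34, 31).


Doubling: s = (3 x1^2 + a) / (2 y1)
s = (3*34^2 + 27) / (2*31) mod 43 = 21
x3 = s^2 - 2 x1 mod 43 = 21^2 - 2*34 = 29
y3 = s (x1 - x3) - y1 mod 43 = 21 * (34 - 29) - 31 = 31

2P = (29, 31)


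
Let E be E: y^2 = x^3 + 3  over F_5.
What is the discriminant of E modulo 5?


4 a^3 + 27 b^2 = 4*0^3 + 27*3^2 = 0 + 243 = 243
Delta = -16 * (243) = -3888
Delta mod 5 = 2

Delta = 2 (mod 5)


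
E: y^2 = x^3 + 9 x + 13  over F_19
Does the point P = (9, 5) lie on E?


Check whether y^2 = x^3 + 9 x + 13 (mod 19) for (x, y) = (9, 5).
LHS: y^2 = 5^2 mod 19 = 6
RHS: x^3 + 9 x + 13 = 9^3 + 9*9 + 13 mod 19 = 6
LHS = RHS

Yes, on the curve


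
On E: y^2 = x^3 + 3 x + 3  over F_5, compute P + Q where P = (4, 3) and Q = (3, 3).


P != Q, so use the chord formula.
s = (y2 - y1) / (x2 - x1) = (0) / (4) mod 5 = 0
x3 = s^2 - x1 - x2 mod 5 = 0^2 - 4 - 3 = 3
y3 = s (x1 - x3) - y1 mod 5 = 0 * (4 - 3) - 3 = 2

P + Q = (3, 2)


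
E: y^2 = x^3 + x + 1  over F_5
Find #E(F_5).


For each x in F_5, count y with y^2 = x^3 + 1 x + 1 mod 5:
  x = 0: RHS = 1, y in [1, 4]  -> 2 point(s)
  x = 2: RHS = 1, y in [1, 4]  -> 2 point(s)
  x = 3: RHS = 1, y in [1, 4]  -> 2 point(s)
  x = 4: RHS = 4, y in [2, 3]  -> 2 point(s)
Affine points: 8. Add the point at infinity: total = 9.

#E(F_5) = 9


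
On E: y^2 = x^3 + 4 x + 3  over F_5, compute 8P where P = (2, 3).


k = 8 = 1000_2 (binary, LSB first: 0001)
Double-and-add from P = (2, 3):
  bit 0 = 0: acc unchanged = O
  bit 1 = 0: acc unchanged = O
  bit 2 = 0: acc unchanged = O
  bit 3 = 1: acc = O + (2, 2) = (2, 2)

8P = (2, 2)


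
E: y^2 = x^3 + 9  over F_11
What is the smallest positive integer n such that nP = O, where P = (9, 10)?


Compute successive multiples of P until we hit O:
  1P = (9, 10)
  2P = (7, 0)
  3P = (9, 1)
  4P = O

ord(P) = 4


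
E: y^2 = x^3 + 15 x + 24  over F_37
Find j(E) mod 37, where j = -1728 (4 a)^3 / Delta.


Delta = -16(4 a^3 + 27 b^2) mod 37 = 36
-1728 * (4 a)^3 = -1728 * (4*15)^3 mod 37 = 8
j = 8 * 36^(-1) mod 37 = 29

j = 29 (mod 37)


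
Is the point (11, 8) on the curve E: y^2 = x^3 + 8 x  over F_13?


Check whether y^2 = x^3 + 8 x + 0 (mod 13) for (x, y) = (11, 8).
LHS: y^2 = 8^2 mod 13 = 12
RHS: x^3 + 8 x + 0 = 11^3 + 8*11 + 0 mod 13 = 2
LHS != RHS

No, not on the curve


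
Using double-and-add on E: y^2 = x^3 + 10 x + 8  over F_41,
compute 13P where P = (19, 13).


k = 13 = 1101_2 (binary, LSB first: 1011)
Double-and-add from P = (19, 13):
  bit 0 = 1: acc = O + (19, 13) = (19, 13)
  bit 1 = 0: acc unchanged = (19, 13)
  bit 2 = 1: acc = (19, 13) + (32, 38) = (33, 20)
  bit 3 = 1: acc = (33, 20) + (0, 34) = (29, 28)

13P = (29, 28)


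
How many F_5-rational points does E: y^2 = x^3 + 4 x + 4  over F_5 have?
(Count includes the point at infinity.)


For each x in F_5, count y with y^2 = x^3 + 4 x + 4 mod 5:
  x = 0: RHS = 4, y in [2, 3]  -> 2 point(s)
  x = 1: RHS = 4, y in [2, 3]  -> 2 point(s)
  x = 2: RHS = 0, y in [0]  -> 1 point(s)
  x = 4: RHS = 4, y in [2, 3]  -> 2 point(s)
Affine points: 7. Add the point at infinity: total = 8.

#E(F_5) = 8


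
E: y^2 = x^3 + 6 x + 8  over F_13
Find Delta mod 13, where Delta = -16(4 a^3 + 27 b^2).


4 a^3 + 27 b^2 = 4*6^3 + 27*8^2 = 864 + 1728 = 2592
Delta = -16 * (2592) = -41472
Delta mod 13 = 11

Delta = 11 (mod 13)


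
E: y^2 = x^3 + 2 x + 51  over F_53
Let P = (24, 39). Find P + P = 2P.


Doubling: s = (3 x1^2 + a) / (2 y1)
s = (3*24^2 + 2) / (2*39) mod 53 = 48
x3 = s^2 - 2 x1 mod 53 = 48^2 - 2*24 = 30
y3 = s (x1 - x3) - y1 mod 53 = 48 * (24 - 30) - 39 = 44

2P = (30, 44)


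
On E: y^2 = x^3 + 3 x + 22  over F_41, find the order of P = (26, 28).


Compute successive multiples of P until we hit O:
  1P = (26, 28)
  2P = (5, 11)
  3P = (18, 39)
  4P = (29, 12)
  5P = (19, 3)
  6P = (28, 0)
  7P = (19, 38)
  8P = (29, 29)
  ... (continuing to 12P)
  12P = O

ord(P) = 12


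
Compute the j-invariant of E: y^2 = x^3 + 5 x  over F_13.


Delta = -16(4 a^3 + 27 b^2) mod 13 = 8
-1728 * (4 a)^3 = -1728 * (4*5)^3 mod 13 = 5
j = 5 * 8^(-1) mod 13 = 12

j = 12 (mod 13)


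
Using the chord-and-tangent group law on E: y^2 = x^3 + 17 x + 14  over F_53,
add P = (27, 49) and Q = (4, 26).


P != Q, so use the chord formula.
s = (y2 - y1) / (x2 - x1) = (30) / (30) mod 53 = 1
x3 = s^2 - x1 - x2 mod 53 = 1^2 - 27 - 4 = 23
y3 = s (x1 - x3) - y1 mod 53 = 1 * (27 - 23) - 49 = 8

P + Q = (23, 8)


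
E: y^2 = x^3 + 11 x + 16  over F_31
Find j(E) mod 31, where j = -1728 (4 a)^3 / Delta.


Delta = -16(4 a^3 + 27 b^2) mod 31 = 20
-1728 * (4 a)^3 = -1728 * (4*11)^3 mod 31 = 30
j = 30 * 20^(-1) mod 31 = 17

j = 17 (mod 31)


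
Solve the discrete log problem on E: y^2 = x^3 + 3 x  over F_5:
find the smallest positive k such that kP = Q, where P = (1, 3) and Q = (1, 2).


Enumerate multiples of P until we hit Q = (1, 2):
  1P = (1, 3)
  2P = (4, 4)
  3P = (4, 1)
  4P = (1, 2)
Match found at i = 4.

k = 4


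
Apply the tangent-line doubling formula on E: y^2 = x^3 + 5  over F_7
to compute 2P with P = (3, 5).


Doubling: s = (3 x1^2 + a) / (2 y1)
s = (3*3^2 + 0) / (2*5) mod 7 = 2
x3 = s^2 - 2 x1 mod 7 = 2^2 - 2*3 = 5
y3 = s (x1 - x3) - y1 mod 7 = 2 * (3 - 5) - 5 = 5

2P = (5, 5)


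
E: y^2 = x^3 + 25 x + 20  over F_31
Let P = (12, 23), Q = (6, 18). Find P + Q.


P != Q, so use the chord formula.
s = (y2 - y1) / (x2 - x1) = (26) / (25) mod 31 = 6
x3 = s^2 - x1 - x2 mod 31 = 6^2 - 12 - 6 = 18
y3 = s (x1 - x3) - y1 mod 31 = 6 * (12 - 18) - 23 = 3

P + Q = (18, 3)


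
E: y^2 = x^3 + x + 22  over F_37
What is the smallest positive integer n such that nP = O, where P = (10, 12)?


Compute successive multiples of P until we hit O:
  1P = (10, 12)
  2P = (27, 23)
  3P = (25, 24)
  4P = (13, 30)
  5P = (13, 7)
  6P = (25, 13)
  7P = (27, 14)
  8P = (10, 25)
  ... (continuing to 9P)
  9P = O

ord(P) = 9


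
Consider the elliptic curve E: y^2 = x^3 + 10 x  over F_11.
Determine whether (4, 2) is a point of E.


Check whether y^2 = x^3 + 10 x + 0 (mod 11) for (x, y) = (4, 2).
LHS: y^2 = 2^2 mod 11 = 4
RHS: x^3 + 10 x + 0 = 4^3 + 10*4 + 0 mod 11 = 5
LHS != RHS

No, not on the curve


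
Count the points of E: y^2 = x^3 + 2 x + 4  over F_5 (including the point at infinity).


For each x in F_5, count y with y^2 = x^3 + 2 x + 4 mod 5:
  x = 0: RHS = 4, y in [2, 3]  -> 2 point(s)
  x = 2: RHS = 1, y in [1, 4]  -> 2 point(s)
  x = 4: RHS = 1, y in [1, 4]  -> 2 point(s)
Affine points: 6. Add the point at infinity: total = 7.

#E(F_5) = 7


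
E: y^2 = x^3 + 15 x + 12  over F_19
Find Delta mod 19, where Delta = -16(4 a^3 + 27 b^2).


4 a^3 + 27 b^2 = 4*15^3 + 27*12^2 = 13500 + 3888 = 17388
Delta = -16 * (17388) = -278208
Delta mod 19 = 9

Delta = 9 (mod 19)


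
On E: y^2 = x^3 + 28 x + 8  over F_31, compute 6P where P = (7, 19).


k = 6 = 110_2 (binary, LSB first: 011)
Double-and-add from P = (7, 19):
  bit 0 = 0: acc unchanged = O
  bit 1 = 1: acc = O + (22, 9) = (22, 9)
  bit 2 = 1: acc = (22, 9) + (27, 7) = (2, 14)

6P = (2, 14)


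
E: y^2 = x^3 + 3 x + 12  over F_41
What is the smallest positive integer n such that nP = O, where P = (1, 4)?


Compute successive multiples of P until we hit O:
  1P = (1, 4)
  2P = (37, 10)
  3P = (11, 8)
  4P = (39, 30)
  5P = (26, 35)
  6P = (24, 38)
  7P = (14, 16)
  8P = (22, 5)
  ... (continuing to 17P)
  17P = O

ord(P) = 17


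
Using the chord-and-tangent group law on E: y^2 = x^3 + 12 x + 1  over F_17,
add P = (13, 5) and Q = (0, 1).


P != Q, so use the chord formula.
s = (y2 - y1) / (x2 - x1) = (13) / (4) mod 17 = 16
x3 = s^2 - x1 - x2 mod 17 = 16^2 - 13 - 0 = 5
y3 = s (x1 - x3) - y1 mod 17 = 16 * (13 - 5) - 5 = 4

P + Q = (5, 4)


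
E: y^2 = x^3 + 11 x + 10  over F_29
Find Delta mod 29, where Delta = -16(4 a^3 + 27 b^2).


4 a^3 + 27 b^2 = 4*11^3 + 27*10^2 = 5324 + 2700 = 8024
Delta = -16 * (8024) = -128384
Delta mod 29 = 28

Delta = 28 (mod 29)


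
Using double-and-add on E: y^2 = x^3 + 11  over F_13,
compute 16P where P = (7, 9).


k = 16 = 10000_2 (binary, LSB first: 00001)
Double-and-add from P = (7, 9):
  bit 0 = 0: acc unchanged = O
  bit 1 = 0: acc unchanged = O
  bit 2 = 0: acc unchanged = O
  bit 3 = 0: acc unchanged = O
  bit 4 = 1: acc = O + (1, 8) = (1, 8)

16P = (1, 8)


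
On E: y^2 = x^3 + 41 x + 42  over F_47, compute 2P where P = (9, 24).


Doubling: s = (3 x1^2 + a) / (2 y1)
s = (3*9^2 + 41) / (2*24) mod 47 = 2
x3 = s^2 - 2 x1 mod 47 = 2^2 - 2*9 = 33
y3 = s (x1 - x3) - y1 mod 47 = 2 * (9 - 33) - 24 = 22

2P = (33, 22)


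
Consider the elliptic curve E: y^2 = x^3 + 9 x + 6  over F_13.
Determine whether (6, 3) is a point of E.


Check whether y^2 = x^3 + 9 x + 6 (mod 13) for (x, y) = (6, 3).
LHS: y^2 = 3^2 mod 13 = 9
RHS: x^3 + 9 x + 6 = 6^3 + 9*6 + 6 mod 13 = 3
LHS != RHS

No, not on the curve


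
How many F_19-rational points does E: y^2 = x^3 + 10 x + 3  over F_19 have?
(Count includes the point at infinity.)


For each x in F_19, count y with y^2 = x^3 + 10 x + 3 mod 19:
  x = 5: RHS = 7, y in [8, 11]  -> 2 point(s)
  x = 7: RHS = 17, y in [6, 13]  -> 2 point(s)
  x = 8: RHS = 6, y in [5, 14]  -> 2 point(s)
  x = 9: RHS = 5, y in [9, 10]  -> 2 point(s)
  x = 10: RHS = 1, y in [1, 18]  -> 2 point(s)
  x = 11: RHS = 0, y in [0]  -> 1 point(s)
  x = 18: RHS = 11, y in [7, 12]  -> 2 point(s)
Affine points: 13. Add the point at infinity: total = 14.

#E(F_19) = 14


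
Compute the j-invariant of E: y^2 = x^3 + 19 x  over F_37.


Delta = -16(4 a^3 + 27 b^2) mod 37 = 29
-1728 * (4 a)^3 = -1728 * (4*19)^3 mod 37 = 14
j = 14 * 29^(-1) mod 37 = 26

j = 26 (mod 37)


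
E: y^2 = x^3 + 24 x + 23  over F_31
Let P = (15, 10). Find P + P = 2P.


Doubling: s = (3 x1^2 + a) / (2 y1)
s = (3*15^2 + 24) / (2*10) mod 31 = 21
x3 = s^2 - 2 x1 mod 31 = 21^2 - 2*15 = 8
y3 = s (x1 - x3) - y1 mod 31 = 21 * (15 - 8) - 10 = 13

2P = (8, 13)


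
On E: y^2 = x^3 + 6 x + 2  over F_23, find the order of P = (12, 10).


Compute successive multiples of P until we hit O:
  1P = (12, 10)
  2P = (17, 7)
  3P = (10, 21)
  4P = (14, 1)
  5P = (0, 5)
  6P = (19, 12)
  7P = (1, 3)
  8P = (22, 15)
  ... (continuing to 30P)
  30P = O

ord(P) = 30


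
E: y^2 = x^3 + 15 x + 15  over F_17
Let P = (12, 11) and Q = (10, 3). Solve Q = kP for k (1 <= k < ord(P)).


Enumerate multiples of P until we hit Q = (10, 3):
  1P = (12, 11)
  2P = (11, 7)
  3P = (10, 14)
  4P = (10, 3)
Match found at i = 4.

k = 4


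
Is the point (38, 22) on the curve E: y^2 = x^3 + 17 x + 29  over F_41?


Check whether y^2 = x^3 + 17 x + 29 (mod 41) for (x, y) = (38, 22).
LHS: y^2 = 22^2 mod 41 = 33
RHS: x^3 + 17 x + 29 = 38^3 + 17*38 + 29 mod 41 = 33
LHS = RHS

Yes, on the curve


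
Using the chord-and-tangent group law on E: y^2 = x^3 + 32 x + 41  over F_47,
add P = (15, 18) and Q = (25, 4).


P != Q, so use the chord formula.
s = (y2 - y1) / (x2 - x1) = (33) / (10) mod 47 = 8
x3 = s^2 - x1 - x2 mod 47 = 8^2 - 15 - 25 = 24
y3 = s (x1 - x3) - y1 mod 47 = 8 * (15 - 24) - 18 = 4

P + Q = (24, 4)


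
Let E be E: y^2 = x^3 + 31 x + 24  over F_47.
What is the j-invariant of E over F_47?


Delta = -16(4 a^3 + 27 b^2) mod 47 = 11
-1728 * (4 a)^3 = -1728 * (4*31)^3 mod 47 = 7
j = 7 * 11^(-1) mod 47 = 22

j = 22 (mod 47)


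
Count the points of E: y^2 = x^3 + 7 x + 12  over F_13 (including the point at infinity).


For each x in F_13, count y with y^2 = x^3 + 7 x + 12 mod 13:
  x = 0: RHS = 12, y in [5, 8]  -> 2 point(s)
  x = 4: RHS = 0, y in [0]  -> 1 point(s)
  x = 5: RHS = 3, y in [4, 9]  -> 2 point(s)
  x = 6: RHS = 10, y in [6, 7]  -> 2 point(s)
  x = 7: RHS = 1, y in [1, 12]  -> 2 point(s)
  x = 10: RHS = 3, y in [4, 9]  -> 2 point(s)
  x = 11: RHS = 3, y in [4, 9]  -> 2 point(s)
  x = 12: RHS = 4, y in [2, 11]  -> 2 point(s)
Affine points: 15. Add the point at infinity: total = 16.

#E(F_13) = 16


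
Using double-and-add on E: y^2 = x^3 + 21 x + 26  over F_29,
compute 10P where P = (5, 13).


k = 10 = 1010_2 (binary, LSB first: 0101)
Double-and-add from P = (5, 13):
  bit 0 = 0: acc unchanged = O
  bit 1 = 1: acc = O + (28, 27) = (28, 27)
  bit 2 = 0: acc unchanged = (28, 27)
  bit 3 = 1: acc = (28, 27) + (27, 11) = (27, 18)

10P = (27, 18)


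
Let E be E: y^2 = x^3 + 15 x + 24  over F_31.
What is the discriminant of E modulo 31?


4 a^3 + 27 b^2 = 4*15^3 + 27*24^2 = 13500 + 15552 = 29052
Delta = -16 * (29052) = -464832
Delta mod 31 = 13

Delta = 13 (mod 31)


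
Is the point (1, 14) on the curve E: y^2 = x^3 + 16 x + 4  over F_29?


Check whether y^2 = x^3 + 16 x + 4 (mod 29) for (x, y) = (1, 14).
LHS: y^2 = 14^2 mod 29 = 22
RHS: x^3 + 16 x + 4 = 1^3 + 16*1 + 4 mod 29 = 21
LHS != RHS

No, not on the curve


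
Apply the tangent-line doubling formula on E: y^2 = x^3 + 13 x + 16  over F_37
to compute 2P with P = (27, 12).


Doubling: s = (3 x1^2 + a) / (2 y1)
s = (3*27^2 + 13) / (2*12) mod 37 = 30
x3 = s^2 - 2 x1 mod 37 = 30^2 - 2*27 = 32
y3 = s (x1 - x3) - y1 mod 37 = 30 * (27 - 32) - 12 = 23

2P = (32, 23)


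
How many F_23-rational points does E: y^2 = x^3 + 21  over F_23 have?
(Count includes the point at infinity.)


For each x in F_23, count y with y^2 = x^3 + 0 x + 21 mod 23:
  x = 2: RHS = 6, y in [11, 12]  -> 2 point(s)
  x = 3: RHS = 2, y in [5, 18]  -> 2 point(s)
  x = 4: RHS = 16, y in [4, 19]  -> 2 point(s)
  x = 5: RHS = 8, y in [10, 13]  -> 2 point(s)
  x = 8: RHS = 4, y in [2, 21]  -> 2 point(s)
  x = 10: RHS = 9, y in [3, 20]  -> 2 point(s)
  x = 11: RHS = 18, y in [8, 15]  -> 2 point(s)
  x = 12: RHS = 1, y in [1, 22]  -> 2 point(s)
  x = 16: RHS = 0, y in [0]  -> 1 point(s)
  x = 17: RHS = 12, y in [9, 14]  -> 2 point(s)
  x = 19: RHS = 3, y in [7, 16]  -> 2 point(s)
  x = 21: RHS = 13, y in [6, 17]  -> 2 point(s)
Affine points: 23. Add the point at infinity: total = 24.

#E(F_23) = 24


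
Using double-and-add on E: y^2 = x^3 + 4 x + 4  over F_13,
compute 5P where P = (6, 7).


k = 5 = 101_2 (binary, LSB first: 101)
Double-and-add from P = (6, 7):
  bit 0 = 1: acc = O + (6, 7) = (6, 7)
  bit 1 = 0: acc unchanged = (6, 7)
  bit 2 = 1: acc = (6, 7) + (1, 10) = (10, 11)

5P = (10, 11)


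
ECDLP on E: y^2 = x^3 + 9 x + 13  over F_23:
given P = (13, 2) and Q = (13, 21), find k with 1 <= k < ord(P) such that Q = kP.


Enumerate multiples of P until we hit Q = (13, 21):
  1P = (13, 2)
  2P = (9, 8)
  3P = (9, 15)
  4P = (13, 21)
Match found at i = 4.

k = 4


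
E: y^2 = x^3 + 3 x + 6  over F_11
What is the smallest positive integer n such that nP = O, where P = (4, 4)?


Compute successive multiples of P until we hit O:
  1P = (4, 4)
  2P = (6, 8)
  3P = (5, 5)
  4P = (3, 8)
  5P = (9, 5)
  6P = (2, 3)
  7P = (8, 5)
  8P = (8, 6)
  ... (continuing to 15P)
  15P = O

ord(P) = 15


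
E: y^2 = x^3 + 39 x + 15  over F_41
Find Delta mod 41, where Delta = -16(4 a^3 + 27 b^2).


4 a^3 + 27 b^2 = 4*39^3 + 27*15^2 = 237276 + 6075 = 243351
Delta = -16 * (243351) = -3893616
Delta mod 41 = 31

Delta = 31 (mod 41)


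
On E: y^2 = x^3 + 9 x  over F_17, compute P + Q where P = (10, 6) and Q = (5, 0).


P != Q, so use the chord formula.
s = (y2 - y1) / (x2 - x1) = (11) / (12) mod 17 = 8
x3 = s^2 - x1 - x2 mod 17 = 8^2 - 10 - 5 = 15
y3 = s (x1 - x3) - y1 mod 17 = 8 * (10 - 15) - 6 = 5

P + Q = (15, 5)


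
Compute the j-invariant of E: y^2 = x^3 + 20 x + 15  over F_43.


Delta = -16(4 a^3 + 27 b^2) mod 43 = 24
-1728 * (4 a)^3 = -1728 * (4*20)^3 mod 43 = 8
j = 8 * 24^(-1) mod 43 = 29

j = 29 (mod 43)


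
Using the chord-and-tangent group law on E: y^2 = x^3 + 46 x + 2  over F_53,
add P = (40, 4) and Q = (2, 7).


P != Q, so use the chord formula.
s = (y2 - y1) / (x2 - x1) = (3) / (15) mod 53 = 32
x3 = s^2 - x1 - x2 mod 53 = 32^2 - 40 - 2 = 28
y3 = s (x1 - x3) - y1 mod 53 = 32 * (40 - 28) - 4 = 9

P + Q = (28, 9)


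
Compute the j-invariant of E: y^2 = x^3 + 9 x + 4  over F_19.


Delta = -16(4 a^3 + 27 b^2) mod 19 = 12
-1728 * (4 a)^3 = -1728 * (4*9)^3 mod 19 = 11
j = 11 * 12^(-1) mod 19 = 12

j = 12 (mod 19)


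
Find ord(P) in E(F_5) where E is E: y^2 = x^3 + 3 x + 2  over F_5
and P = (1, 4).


Compute successive multiples of P until we hit O:
  1P = (1, 4)
  2P = (2, 4)
  3P = (2, 1)
  4P = (1, 1)
  5P = O

ord(P) = 5


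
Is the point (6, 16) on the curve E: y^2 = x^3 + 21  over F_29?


Check whether y^2 = x^3 + 0 x + 21 (mod 29) for (x, y) = (6, 16).
LHS: y^2 = 16^2 mod 29 = 24
RHS: x^3 + 0 x + 21 = 6^3 + 0*6 + 21 mod 29 = 5
LHS != RHS

No, not on the curve


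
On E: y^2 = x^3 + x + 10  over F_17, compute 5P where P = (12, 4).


k = 5 = 101_2 (binary, LSB first: 101)
Double-and-add from P = (12, 4):
  bit 0 = 1: acc = O + (12, 4) = (12, 4)
  bit 1 = 0: acc unchanged = (12, 4)
  bit 2 = 1: acc = (12, 4) + (11, 3) = (12, 13)

5P = (12, 13)


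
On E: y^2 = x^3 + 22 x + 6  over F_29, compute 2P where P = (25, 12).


Doubling: s = (3 x1^2 + a) / (2 y1)
s = (3*25^2 + 22) / (2*12) mod 29 = 15
x3 = s^2 - 2 x1 mod 29 = 15^2 - 2*25 = 1
y3 = s (x1 - x3) - y1 mod 29 = 15 * (25 - 1) - 12 = 0

2P = (1, 0)


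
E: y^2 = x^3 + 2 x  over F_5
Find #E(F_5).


For each x in F_5, count y with y^2 = x^3 + 2 x + 0 mod 5:
  x = 0: RHS = 0, y in [0]  -> 1 point(s)
Affine points: 1. Add the point at infinity: total = 2.

#E(F_5) = 2


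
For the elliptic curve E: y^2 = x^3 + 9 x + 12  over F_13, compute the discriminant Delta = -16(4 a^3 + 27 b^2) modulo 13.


4 a^3 + 27 b^2 = 4*9^3 + 27*12^2 = 2916 + 3888 = 6804
Delta = -16 * (6804) = -108864
Delta mod 13 = 11

Delta = 11 (mod 13)


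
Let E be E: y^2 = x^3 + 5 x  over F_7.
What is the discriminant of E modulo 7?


4 a^3 + 27 b^2 = 4*5^3 + 27*0^2 = 500 + 0 = 500
Delta = -16 * (500) = -8000
Delta mod 7 = 1

Delta = 1 (mod 7)


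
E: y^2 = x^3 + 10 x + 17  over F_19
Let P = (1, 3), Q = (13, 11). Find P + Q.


P != Q, so use the chord formula.
s = (y2 - y1) / (x2 - x1) = (8) / (12) mod 19 = 7
x3 = s^2 - x1 - x2 mod 19 = 7^2 - 1 - 13 = 16
y3 = s (x1 - x3) - y1 mod 19 = 7 * (1 - 16) - 3 = 6

P + Q = (16, 6)


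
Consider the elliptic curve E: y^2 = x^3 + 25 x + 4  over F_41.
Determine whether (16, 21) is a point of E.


Check whether y^2 = x^3 + 25 x + 4 (mod 41) for (x, y) = (16, 21).
LHS: y^2 = 21^2 mod 41 = 31
RHS: x^3 + 25 x + 4 = 16^3 + 25*16 + 4 mod 41 = 31
LHS = RHS

Yes, on the curve


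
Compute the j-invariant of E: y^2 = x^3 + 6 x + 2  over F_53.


Delta = -16(4 a^3 + 27 b^2) mod 53 = 30
-1728 * (4 a)^3 = -1728 * (4*6)^3 mod 53 = 23
j = 23 * 30^(-1) mod 53 = 52

j = 52 (mod 53)


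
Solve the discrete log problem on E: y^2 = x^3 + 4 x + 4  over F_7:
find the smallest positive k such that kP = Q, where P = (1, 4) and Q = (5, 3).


Enumerate multiples of P until we hit Q = (5, 3):
  1P = (1, 4)
  2P = (5, 3)
Match found at i = 2.

k = 2


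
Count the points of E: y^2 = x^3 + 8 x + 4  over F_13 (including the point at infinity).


For each x in F_13, count y with y^2 = x^3 + 8 x + 4 mod 13:
  x = 0: RHS = 4, y in [2, 11]  -> 2 point(s)
  x = 1: RHS = 0, y in [0]  -> 1 point(s)
  x = 3: RHS = 3, y in [4, 9]  -> 2 point(s)
  x = 4: RHS = 9, y in [3, 10]  -> 2 point(s)
  x = 5: RHS = 0, y in [0]  -> 1 point(s)
  x = 7: RHS = 0, y in [0]  -> 1 point(s)
  x = 9: RHS = 12, y in [5, 8]  -> 2 point(s)
Affine points: 11. Add the point at infinity: total = 12.

#E(F_13) = 12


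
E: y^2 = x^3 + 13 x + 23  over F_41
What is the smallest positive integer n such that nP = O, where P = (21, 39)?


Compute successive multiples of P until we hit O:
  1P = (21, 39)
  2P = (35, 4)
  3P = (22, 25)
  4P = (30, 5)
  5P = (23, 5)
  6P = (40, 38)
  7P = (26, 26)
  8P = (27, 34)
  ... (continuing to 25P)
  25P = O

ord(P) = 25


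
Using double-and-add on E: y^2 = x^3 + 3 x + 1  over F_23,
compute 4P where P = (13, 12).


k = 4 = 100_2 (binary, LSB first: 001)
Double-and-add from P = (13, 12):
  bit 0 = 0: acc unchanged = O
  bit 1 = 0: acc unchanged = O
  bit 2 = 1: acc = O + (13, 12) = (13, 12)

4P = (13, 12)


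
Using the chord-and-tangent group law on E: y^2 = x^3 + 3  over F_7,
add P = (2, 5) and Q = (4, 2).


P != Q, so use the chord formula.
s = (y2 - y1) / (x2 - x1) = (4) / (2) mod 7 = 2
x3 = s^2 - x1 - x2 mod 7 = 2^2 - 2 - 4 = 5
y3 = s (x1 - x3) - y1 mod 7 = 2 * (2 - 5) - 5 = 3

P + Q = (5, 3)


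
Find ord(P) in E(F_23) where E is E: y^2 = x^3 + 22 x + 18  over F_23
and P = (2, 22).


Compute successive multiples of P until we hit O:
  1P = (2, 22)
  2P = (9, 5)
  3P = (1, 15)
  4P = (0, 15)
  5P = (16, 21)
  6P = (7, 3)
  7P = (22, 8)
  8P = (8, 19)
  ... (continuing to 30P)
  30P = O

ord(P) = 30


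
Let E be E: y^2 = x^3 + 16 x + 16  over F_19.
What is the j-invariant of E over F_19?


Delta = -16(4 a^3 + 27 b^2) mod 19 = 6
-1728 * (4 a)^3 = -1728 * (4*16)^3 mod 19 = 1
j = 1 * 6^(-1) mod 19 = 16

j = 16 (mod 19)


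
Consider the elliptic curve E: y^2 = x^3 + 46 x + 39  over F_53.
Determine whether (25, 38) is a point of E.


Check whether y^2 = x^3 + 46 x + 39 (mod 53) for (x, y) = (25, 38).
LHS: y^2 = 38^2 mod 53 = 13
RHS: x^3 + 46 x + 39 = 25^3 + 46*25 + 39 mod 53 = 13
LHS = RHS

Yes, on the curve


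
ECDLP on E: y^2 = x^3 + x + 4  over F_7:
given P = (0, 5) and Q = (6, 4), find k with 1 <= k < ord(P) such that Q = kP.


Enumerate multiples of P until we hit Q = (6, 4):
  1P = (0, 5)
  2P = (4, 3)
  3P = (5, 1)
  4P = (6, 4)
Match found at i = 4.

k = 4


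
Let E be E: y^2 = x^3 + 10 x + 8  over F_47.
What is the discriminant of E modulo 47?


4 a^3 + 27 b^2 = 4*10^3 + 27*8^2 = 4000 + 1728 = 5728
Delta = -16 * (5728) = -91648
Delta mod 47 = 2

Delta = 2 (mod 47)


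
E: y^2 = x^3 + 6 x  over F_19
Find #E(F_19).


For each x in F_19, count y with y^2 = x^3 + 6 x + 0 mod 19:
  x = 0: RHS = 0, y in [0]  -> 1 point(s)
  x = 1: RHS = 7, y in [8, 11]  -> 2 point(s)
  x = 2: RHS = 1, y in [1, 18]  -> 2 point(s)
  x = 3: RHS = 7, y in [8, 11]  -> 2 point(s)
  x = 6: RHS = 5, y in [9, 10]  -> 2 point(s)
  x = 7: RHS = 5, y in [9, 10]  -> 2 point(s)
  x = 8: RHS = 9, y in [3, 16]  -> 2 point(s)
  x = 9: RHS = 4, y in [2, 17]  -> 2 point(s)
  x = 14: RHS = 16, y in [4, 15]  -> 2 point(s)
  x = 15: RHS = 7, y in [8, 11]  -> 2 point(s)
Affine points: 19. Add the point at infinity: total = 20.

#E(F_19) = 20


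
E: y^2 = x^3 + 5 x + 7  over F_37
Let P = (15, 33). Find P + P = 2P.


Doubling: s = (3 x1^2 + a) / (2 y1)
s = (3*15^2 + 5) / (2*33) mod 37 = 26
x3 = s^2 - 2 x1 mod 37 = 26^2 - 2*15 = 17
y3 = s (x1 - x3) - y1 mod 37 = 26 * (15 - 17) - 33 = 26

2P = (17, 26)


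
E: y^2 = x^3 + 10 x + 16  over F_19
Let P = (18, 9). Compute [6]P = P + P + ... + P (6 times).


k = 6 = 110_2 (binary, LSB first: 011)
Double-and-add from P = (18, 9):
  bit 0 = 0: acc unchanged = O
  bit 1 = 1: acc = O + (0, 4) = (0, 4)
  bit 2 = 1: acc = (0, 4) + (17, 8) = (6, 8)

6P = (6, 8)


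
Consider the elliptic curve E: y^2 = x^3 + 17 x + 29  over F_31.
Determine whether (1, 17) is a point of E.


Check whether y^2 = x^3 + 17 x + 29 (mod 31) for (x, y) = (1, 17).
LHS: y^2 = 17^2 mod 31 = 10
RHS: x^3 + 17 x + 29 = 1^3 + 17*1 + 29 mod 31 = 16
LHS != RHS

No, not on the curve


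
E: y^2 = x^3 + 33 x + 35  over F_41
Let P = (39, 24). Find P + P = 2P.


Doubling: s = (3 x1^2 + a) / (2 y1)
s = (3*39^2 + 33) / (2*24) mod 41 = 24
x3 = s^2 - 2 x1 mod 41 = 24^2 - 2*39 = 6
y3 = s (x1 - x3) - y1 mod 41 = 24 * (39 - 6) - 24 = 30

2P = (6, 30)


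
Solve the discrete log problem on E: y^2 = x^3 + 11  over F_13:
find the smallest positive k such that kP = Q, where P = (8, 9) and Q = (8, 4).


Enumerate multiples of P until we hit Q = (8, 4):
  1P = (8, 9)
  2P = (1, 5)
  3P = (3, 5)
  4P = (12, 6)
  5P = (9, 8)
  6P = (10, 6)
  7P = (7, 9)
  8P = (11, 4)
  9P = (4, 6)
  10P = (4, 7)
  11P = (11, 9)
  12P = (7, 4)
  13P = (10, 7)
  14P = (9, 5)
  15P = (12, 7)
  16P = (3, 8)
  17P = (1, 8)
  18P = (8, 4)
Match found at i = 18.

k = 18


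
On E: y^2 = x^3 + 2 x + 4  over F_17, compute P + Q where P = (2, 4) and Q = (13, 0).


P != Q, so use the chord formula.
s = (y2 - y1) / (x2 - x1) = (13) / (11) mod 17 = 12
x3 = s^2 - x1 - x2 mod 17 = 12^2 - 2 - 13 = 10
y3 = s (x1 - x3) - y1 mod 17 = 12 * (2 - 10) - 4 = 2

P + Q = (10, 2)


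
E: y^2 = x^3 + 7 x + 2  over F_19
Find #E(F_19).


For each x in F_19, count y with y^2 = x^3 + 7 x + 2 mod 19:
  x = 2: RHS = 5, y in [9, 10]  -> 2 point(s)
  x = 8: RHS = 0, y in [0]  -> 1 point(s)
  x = 11: RHS = 4, y in [2, 17]  -> 2 point(s)
  x = 12: RHS = 9, y in [3, 16]  -> 2 point(s)
  x = 15: RHS = 5, y in [9, 10]  -> 2 point(s)
  x = 16: RHS = 11, y in [7, 12]  -> 2 point(s)
Affine points: 11. Add the point at infinity: total = 12.

#E(F_19) = 12


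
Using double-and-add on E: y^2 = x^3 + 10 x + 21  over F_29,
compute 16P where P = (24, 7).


k = 16 = 10000_2 (binary, LSB first: 00001)
Double-and-add from P = (24, 7):
  bit 0 = 0: acc unchanged = O
  bit 1 = 0: acc unchanged = O
  bit 2 = 0: acc unchanged = O
  bit 3 = 0: acc unchanged = O
  bit 4 = 1: acc = O + (12, 10) = (12, 10)

16P = (12, 10)


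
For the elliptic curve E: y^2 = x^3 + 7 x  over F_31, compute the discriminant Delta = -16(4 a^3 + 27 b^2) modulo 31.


4 a^3 + 27 b^2 = 4*7^3 + 27*0^2 = 1372 + 0 = 1372
Delta = -16 * (1372) = -21952
Delta mod 31 = 27

Delta = 27 (mod 31)


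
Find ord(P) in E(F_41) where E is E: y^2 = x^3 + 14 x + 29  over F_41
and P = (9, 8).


Compute successive multiples of P until we hit O:
  1P = (9, 8)
  2P = (31, 23)
  3P = (19, 15)
  4P = (18, 39)
  5P = (37, 14)
  6P = (35, 4)
  7P = (6, 1)
  8P = (36, 11)
  ... (continuing to 17P)
  17P = O

ord(P) = 17


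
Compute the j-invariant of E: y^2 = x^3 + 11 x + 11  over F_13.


Delta = -16(4 a^3 + 27 b^2) mod 13 = 6
-1728 * (4 a)^3 = -1728 * (4*11)^3 mod 13 = 8
j = 8 * 6^(-1) mod 13 = 10

j = 10 (mod 13)


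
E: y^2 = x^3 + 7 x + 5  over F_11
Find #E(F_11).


For each x in F_11, count y with y^2 = x^3 + 7 x + 5 mod 11:
  x = 0: RHS = 5, y in [4, 7]  -> 2 point(s)
  x = 2: RHS = 5, y in [4, 7]  -> 2 point(s)
  x = 3: RHS = 9, y in [3, 8]  -> 2 point(s)
  x = 4: RHS = 9, y in [3, 8]  -> 2 point(s)
  x = 5: RHS = 0, y in [0]  -> 1 point(s)
  x = 7: RHS = 1, y in [1, 10]  -> 2 point(s)
  x = 8: RHS = 1, y in [1, 10]  -> 2 point(s)
  x = 9: RHS = 5, y in [4, 7]  -> 2 point(s)
Affine points: 15. Add the point at infinity: total = 16.

#E(F_11) = 16


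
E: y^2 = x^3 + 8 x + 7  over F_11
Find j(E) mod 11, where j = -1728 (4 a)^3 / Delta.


Delta = -16(4 a^3 + 27 b^2) mod 11 = 8
-1728 * (4 a)^3 = -1728 * (4*8)^3 mod 11 = 1
j = 1 * 8^(-1) mod 11 = 7

j = 7 (mod 11)


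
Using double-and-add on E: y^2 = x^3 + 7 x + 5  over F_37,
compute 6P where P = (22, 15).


k = 6 = 110_2 (binary, LSB first: 011)
Double-and-add from P = (22, 15):
  bit 0 = 0: acc unchanged = O
  bit 1 = 1: acc = O + (2, 8) = (2, 8)
  bit 2 = 1: acc = (2, 8) + (36, 21) = (26, 22)

6P = (26, 22)


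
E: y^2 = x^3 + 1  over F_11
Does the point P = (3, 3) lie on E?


Check whether y^2 = x^3 + 0 x + 1 (mod 11) for (x, y) = (3, 3).
LHS: y^2 = 3^2 mod 11 = 9
RHS: x^3 + 0 x + 1 = 3^3 + 0*3 + 1 mod 11 = 6
LHS != RHS

No, not on the curve


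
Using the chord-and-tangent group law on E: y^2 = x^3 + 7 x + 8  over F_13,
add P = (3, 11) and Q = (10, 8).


P != Q, so use the chord formula.
s = (y2 - y1) / (x2 - x1) = (10) / (7) mod 13 = 7
x3 = s^2 - x1 - x2 mod 13 = 7^2 - 3 - 10 = 10
y3 = s (x1 - x3) - y1 mod 13 = 7 * (3 - 10) - 11 = 5

P + Q = (10, 5)


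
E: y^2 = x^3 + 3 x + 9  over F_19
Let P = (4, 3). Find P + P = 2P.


Doubling: s = (3 x1^2 + a) / (2 y1)
s = (3*4^2 + 3) / (2*3) mod 19 = 18
x3 = s^2 - 2 x1 mod 19 = 18^2 - 2*4 = 12
y3 = s (x1 - x3) - y1 mod 19 = 18 * (4 - 12) - 3 = 5

2P = (12, 5)


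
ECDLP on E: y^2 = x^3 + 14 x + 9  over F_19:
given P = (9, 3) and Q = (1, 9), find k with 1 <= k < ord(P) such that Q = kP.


Enumerate multiples of P until we hit Q = (1, 9):
  1P = (9, 3)
  2P = (8, 5)
  3P = (6, 10)
  4P = (1, 10)
  5P = (16, 15)
  6P = (14, 2)
  7P = (12, 9)
  8P = (2, 11)
  9P = (0, 3)
  10P = (10, 16)
  11P = (17, 7)
  12P = (17, 12)
  13P = (10, 3)
  14P = (0, 16)
  15P = (2, 8)
  16P = (12, 10)
  17P = (14, 17)
  18P = (16, 4)
  19P = (1, 9)
Match found at i = 19.

k = 19


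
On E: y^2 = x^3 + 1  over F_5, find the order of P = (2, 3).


Compute successive multiples of P until we hit O:
  1P = (2, 3)
  2P = (0, 1)
  3P = (4, 0)
  4P = (0, 4)
  5P = (2, 2)
  6P = O

ord(P) = 6


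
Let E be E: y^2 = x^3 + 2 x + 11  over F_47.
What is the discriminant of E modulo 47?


4 a^3 + 27 b^2 = 4*2^3 + 27*11^2 = 32 + 3267 = 3299
Delta = -16 * (3299) = -52784
Delta mod 47 = 44

Delta = 44 (mod 47)


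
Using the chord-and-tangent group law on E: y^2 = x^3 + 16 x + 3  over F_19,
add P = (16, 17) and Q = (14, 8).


P != Q, so use the chord formula.
s = (y2 - y1) / (x2 - x1) = (10) / (17) mod 19 = 14
x3 = s^2 - x1 - x2 mod 19 = 14^2 - 16 - 14 = 14
y3 = s (x1 - x3) - y1 mod 19 = 14 * (16 - 14) - 17 = 11

P + Q = (14, 11)


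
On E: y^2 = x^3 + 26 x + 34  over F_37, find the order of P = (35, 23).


Compute successive multiples of P until we hit O:
  1P = (35, 23)
  2P = (20, 28)
  3P = (15, 32)
  4P = (23, 16)
  5P = (13, 33)
  6P = (10, 6)
  7P = (3, 18)
  8P = (0, 16)
  ... (continuing to 39P)
  39P = O

ord(P) = 39


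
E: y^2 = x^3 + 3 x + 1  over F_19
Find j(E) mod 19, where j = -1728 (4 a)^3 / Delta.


Delta = -16(4 a^3 + 27 b^2) mod 19 = 6
-1728 * (4 a)^3 = -1728 * (4*3)^3 mod 19 = 18
j = 18 * 6^(-1) mod 19 = 3

j = 3 (mod 19)


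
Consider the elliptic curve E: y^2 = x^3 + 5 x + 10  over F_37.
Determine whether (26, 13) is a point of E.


Check whether y^2 = x^3 + 5 x + 10 (mod 37) for (x, y) = (26, 13).
LHS: y^2 = 13^2 mod 37 = 21
RHS: x^3 + 5 x + 10 = 26^3 + 5*26 + 10 mod 37 = 30
LHS != RHS

No, not on the curve


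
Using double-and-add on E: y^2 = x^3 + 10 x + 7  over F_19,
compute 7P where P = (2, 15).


k = 7 = 111_2 (binary, LSB first: 111)
Double-and-add from P = (2, 15):
  bit 0 = 1: acc = O + (2, 15) = (2, 15)
  bit 1 = 1: acc = (2, 15) + (0, 8) = (15, 6)
  bit 2 = 1: acc = (15, 6) + (9, 3) = (0, 11)

7P = (0, 11)


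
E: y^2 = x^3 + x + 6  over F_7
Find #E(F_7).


For each x in F_7, count y with y^2 = x^3 + 1 x + 6 mod 7:
  x = 1: RHS = 1, y in [1, 6]  -> 2 point(s)
  x = 2: RHS = 2, y in [3, 4]  -> 2 point(s)
  x = 3: RHS = 1, y in [1, 6]  -> 2 point(s)
  x = 4: RHS = 4, y in [2, 5]  -> 2 point(s)
  x = 6: RHS = 4, y in [2, 5]  -> 2 point(s)
Affine points: 10. Add the point at infinity: total = 11.

#E(F_7) = 11


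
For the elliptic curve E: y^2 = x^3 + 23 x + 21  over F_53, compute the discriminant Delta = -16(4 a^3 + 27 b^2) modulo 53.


4 a^3 + 27 b^2 = 4*23^3 + 27*21^2 = 48668 + 11907 = 60575
Delta = -16 * (60575) = -969200
Delta mod 53 = 11

Delta = 11 (mod 53)


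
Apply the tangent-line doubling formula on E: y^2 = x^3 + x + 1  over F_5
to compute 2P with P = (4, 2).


Doubling: s = (3 x1^2 + a) / (2 y1)
s = (3*4^2 + 1) / (2*2) mod 5 = 1
x3 = s^2 - 2 x1 mod 5 = 1^2 - 2*4 = 3
y3 = s (x1 - x3) - y1 mod 5 = 1 * (4 - 3) - 2 = 4

2P = (3, 4)


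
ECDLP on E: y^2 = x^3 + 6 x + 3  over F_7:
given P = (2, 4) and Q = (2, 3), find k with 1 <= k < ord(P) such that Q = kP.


Enumerate multiples of P until we hit Q = (2, 3):
  1P = (2, 4)
  2P = (5, 5)
  3P = (4, 0)
  4P = (5, 2)
  5P = (2, 3)
Match found at i = 5.

k = 5


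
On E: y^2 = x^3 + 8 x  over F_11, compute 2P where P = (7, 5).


k = 2 = 10_2 (binary, LSB first: 01)
Double-and-add from P = (7, 5):
  bit 0 = 0: acc unchanged = O
  bit 1 = 1: acc = O + (9, 8) = (9, 8)

2P = (9, 8)


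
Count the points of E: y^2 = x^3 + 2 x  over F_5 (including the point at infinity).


For each x in F_5, count y with y^2 = x^3 + 2 x + 0 mod 5:
  x = 0: RHS = 0, y in [0]  -> 1 point(s)
Affine points: 1. Add the point at infinity: total = 2.

#E(F_5) = 2


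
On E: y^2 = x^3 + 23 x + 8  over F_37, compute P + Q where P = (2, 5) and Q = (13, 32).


P != Q, so use the chord formula.
s = (y2 - y1) / (x2 - x1) = (27) / (11) mod 37 = 26
x3 = s^2 - x1 - x2 mod 37 = 26^2 - 2 - 13 = 32
y3 = s (x1 - x3) - y1 mod 37 = 26 * (2 - 32) - 5 = 29

P + Q = (32, 29)


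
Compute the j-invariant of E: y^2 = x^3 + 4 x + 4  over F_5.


Delta = -16(4 a^3 + 27 b^2) mod 5 = 2
-1728 * (4 a)^3 = -1728 * (4*4)^3 mod 5 = 2
j = 2 * 2^(-1) mod 5 = 1

j = 1 (mod 5)


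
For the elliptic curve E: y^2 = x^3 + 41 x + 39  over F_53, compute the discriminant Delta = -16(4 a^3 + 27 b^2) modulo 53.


4 a^3 + 27 b^2 = 4*41^3 + 27*39^2 = 275684 + 41067 = 316751
Delta = -16 * (316751) = -5068016
Delta mod 53 = 3

Delta = 3 (mod 53)


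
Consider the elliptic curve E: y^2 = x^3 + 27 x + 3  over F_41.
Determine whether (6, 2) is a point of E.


Check whether y^2 = x^3 + 27 x + 3 (mod 41) for (x, y) = (6, 2).
LHS: y^2 = 2^2 mod 41 = 4
RHS: x^3 + 27 x + 3 = 6^3 + 27*6 + 3 mod 41 = 12
LHS != RHS

No, not on the curve


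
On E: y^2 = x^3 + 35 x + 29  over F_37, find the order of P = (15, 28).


Compute successive multiples of P until we hit O:
  1P = (15, 28)
  2P = (18, 4)
  3P = (31, 26)
  4P = (2, 12)
  5P = (4, 14)
  6P = (8, 28)
  7P = (14, 9)
  8P = (36, 17)
  ... (continuing to 46P)
  46P = O

ord(P) = 46


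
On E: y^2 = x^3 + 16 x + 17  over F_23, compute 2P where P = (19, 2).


Doubling: s = (3 x1^2 + a) / (2 y1)
s = (3*19^2 + 16) / (2*2) mod 23 = 16
x3 = s^2 - 2 x1 mod 23 = 16^2 - 2*19 = 11
y3 = s (x1 - x3) - y1 mod 23 = 16 * (19 - 11) - 2 = 11

2P = (11, 11)


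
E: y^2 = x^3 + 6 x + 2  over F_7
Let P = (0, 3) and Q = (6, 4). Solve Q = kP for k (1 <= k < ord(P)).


Enumerate multiples of P until we hit Q = (6, 4):
  1P = (0, 3)
  2P = (1, 3)
  3P = (6, 4)
Match found at i = 3.

k = 3


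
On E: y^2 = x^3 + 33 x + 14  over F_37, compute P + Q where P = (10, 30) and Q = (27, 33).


P != Q, so use the chord formula.
s = (y2 - y1) / (x2 - x1) = (3) / (17) mod 37 = 35
x3 = s^2 - x1 - x2 mod 37 = 35^2 - 10 - 27 = 4
y3 = s (x1 - x3) - y1 mod 37 = 35 * (10 - 4) - 30 = 32

P + Q = (4, 32)


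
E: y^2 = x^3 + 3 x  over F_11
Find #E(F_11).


For each x in F_11, count y with y^2 = x^3 + 3 x + 0 mod 11:
  x = 0: RHS = 0, y in [0]  -> 1 point(s)
  x = 1: RHS = 4, y in [2, 9]  -> 2 point(s)
  x = 2: RHS = 3, y in [5, 6]  -> 2 point(s)
  x = 3: RHS = 3, y in [5, 6]  -> 2 point(s)
  x = 6: RHS = 3, y in [5, 6]  -> 2 point(s)
  x = 7: RHS = 1, y in [1, 10]  -> 2 point(s)
Affine points: 11. Add the point at infinity: total = 12.

#E(F_11) = 12


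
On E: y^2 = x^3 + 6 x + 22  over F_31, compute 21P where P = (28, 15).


k = 21 = 10101_2 (binary, LSB first: 10101)
Double-and-add from P = (28, 15):
  bit 0 = 1: acc = O + (28, 15) = (28, 15)
  bit 1 = 0: acc unchanged = (28, 15)
  bit 2 = 1: acc = (28, 15) + (20, 19) = (22, 13)
  bit 3 = 0: acc unchanged = (22, 13)
  bit 4 = 1: acc = (22, 13) + (25, 7) = (19, 12)

21P = (19, 12)


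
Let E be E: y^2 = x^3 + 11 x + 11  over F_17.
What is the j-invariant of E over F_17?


Delta = -16(4 a^3 + 27 b^2) mod 17 = 6
-1728 * (4 a)^3 = -1728 * (4*11)^3 mod 17 = 16
j = 16 * 6^(-1) mod 17 = 14

j = 14 (mod 17)


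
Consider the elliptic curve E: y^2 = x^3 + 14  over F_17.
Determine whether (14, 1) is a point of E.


Check whether y^2 = x^3 + 0 x + 14 (mod 17) for (x, y) = (14, 1).
LHS: y^2 = 1^2 mod 17 = 1
RHS: x^3 + 0 x + 14 = 14^3 + 0*14 + 14 mod 17 = 4
LHS != RHS

No, not on the curve


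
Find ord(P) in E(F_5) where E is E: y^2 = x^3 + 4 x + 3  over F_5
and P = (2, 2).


Compute successive multiples of P until we hit O:
  1P = (2, 2)
  2P = (2, 3)
  3P = O

ord(P) = 3


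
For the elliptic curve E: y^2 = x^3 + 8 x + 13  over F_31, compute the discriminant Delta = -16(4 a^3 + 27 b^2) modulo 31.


4 a^3 + 27 b^2 = 4*8^3 + 27*13^2 = 2048 + 4563 = 6611
Delta = -16 * (6611) = -105776
Delta mod 31 = 27

Delta = 27 (mod 31)


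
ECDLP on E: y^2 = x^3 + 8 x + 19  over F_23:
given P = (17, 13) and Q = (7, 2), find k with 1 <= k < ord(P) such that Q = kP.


Enumerate multiples of P until we hit Q = (7, 2):
  1P = (17, 13)
  2P = (7, 21)
  3P = (7, 2)
Match found at i = 3.

k = 3


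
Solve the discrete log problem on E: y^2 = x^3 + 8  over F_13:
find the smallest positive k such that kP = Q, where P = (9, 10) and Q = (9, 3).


Enumerate multiples of P until we hit Q = (9, 3):
  1P = (9, 10)
  2P = (7, 0)
  3P = (9, 3)
Match found at i = 3.

k = 3


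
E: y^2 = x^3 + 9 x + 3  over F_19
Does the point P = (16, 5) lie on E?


Check whether y^2 = x^3 + 9 x + 3 (mod 19) for (x, y) = (16, 5).
LHS: y^2 = 5^2 mod 19 = 6
RHS: x^3 + 9 x + 3 = 16^3 + 9*16 + 3 mod 19 = 6
LHS = RHS

Yes, on the curve


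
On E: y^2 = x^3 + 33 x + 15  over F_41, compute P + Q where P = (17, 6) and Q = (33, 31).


P != Q, so use the chord formula.
s = (y2 - y1) / (x2 - x1) = (25) / (16) mod 41 = 40
x3 = s^2 - x1 - x2 mod 41 = 40^2 - 17 - 33 = 33
y3 = s (x1 - x3) - y1 mod 41 = 40 * (17 - 33) - 6 = 10

P + Q = (33, 10)


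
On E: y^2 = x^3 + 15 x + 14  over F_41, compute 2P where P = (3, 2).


Doubling: s = (3 x1^2 + a) / (2 y1)
s = (3*3^2 + 15) / (2*2) mod 41 = 31
x3 = s^2 - 2 x1 mod 41 = 31^2 - 2*3 = 12
y3 = s (x1 - x3) - y1 mod 41 = 31 * (3 - 12) - 2 = 6

2P = (12, 6)
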